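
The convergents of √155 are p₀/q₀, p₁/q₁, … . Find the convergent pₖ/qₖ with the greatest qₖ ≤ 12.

√155 = [12; 2, 4, 2, 24, …] (period length 4).
Convergents:
  p_0/q_0 = 12/1
  p_1/q_1 = 25/2
  p_2/q_2 = 112/9
  p_3/q_3 = 249/20
q_2 = 9 ≤ 12 < 20 = q_3, so the answer is 112/9.

112/9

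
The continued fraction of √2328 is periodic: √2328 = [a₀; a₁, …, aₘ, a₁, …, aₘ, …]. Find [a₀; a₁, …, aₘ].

a₀ = ⌊√2328⌋ = 48.

[48; 4, 96]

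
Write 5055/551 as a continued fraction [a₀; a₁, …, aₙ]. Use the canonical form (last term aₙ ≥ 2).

[9; 5, 1, 2, 1, 5, 4]

5055 = 9*551 + 96
551 = 5*96 + 71
96 = 1*71 + 25
71 = 2*25 + 21
25 = 1*21 + 4
21 = 5*4 + 1
4 = 4*1 + 0  (stop)
So 5055/551 = [9; 5, 1, 2, 1, 5, 4].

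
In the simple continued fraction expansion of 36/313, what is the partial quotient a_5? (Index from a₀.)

36 = 0·313 + 36   →  a_0 = 0
313 = 8·36 + 25   →  a_1 = 8
36 = 1·25 + 11   →  a_2 = 1
25 = 2·11 + 3   →  a_3 = 2
11 = 3·3 + 2   →  a_4 = 3
3 = 1·2 + 1   →  a_5 = 1

1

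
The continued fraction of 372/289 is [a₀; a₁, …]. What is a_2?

2

372 = 1·289 + 83   →  a_0 = 1
289 = 3·83 + 40   →  a_1 = 3
83 = 2·40 + 3   →  a_2 = 2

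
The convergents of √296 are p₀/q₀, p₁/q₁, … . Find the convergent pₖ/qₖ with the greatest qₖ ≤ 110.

757/44

√296 = [17; 4, 1, 7, 1, 4, 34, …] (period length 6).
Convergents:
  p_0/q_0 = 17/1
  p_1/q_1 = 69/4
  p_2/q_2 = 86/5
  p_3/q_3 = 671/39
  p_4/q_4 = 757/44
  p_5/q_5 = 3699/215
q_4 = 44 ≤ 110 < 215 = q_5, so the answer is 757/44.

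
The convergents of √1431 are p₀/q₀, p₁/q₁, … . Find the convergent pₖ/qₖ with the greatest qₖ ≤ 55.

√1431 = [37; 1, 4, 1, 4, 1, 74, …] (period length 6).
Convergents:
  p_0/q_0 = 37/1
  p_1/q_1 = 38/1
  p_2/q_2 = 189/5
  p_3/q_3 = 227/6
  p_4/q_4 = 1097/29
  p_5/q_5 = 1324/35
  p_6/q_6 = 99073/2619
q_5 = 35 ≤ 55 < 2619 = q_6, so the answer is 1324/35.

1324/35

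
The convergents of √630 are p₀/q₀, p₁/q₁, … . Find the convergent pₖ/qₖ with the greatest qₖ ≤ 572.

√630 = [25; 10, 50, …] (period length 2).
Convergents:
  p_0/q_0 = 25/1
  p_1/q_1 = 251/10
  p_2/q_2 = 12575/501
  p_3/q_3 = 126001/5020
q_2 = 501 ≤ 572 < 5020 = q_3, so the answer is 12575/501.

12575/501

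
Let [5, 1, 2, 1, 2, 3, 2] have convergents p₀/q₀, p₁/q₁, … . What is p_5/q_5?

Using pₖ = aₖpₖ₋₁ + pₖ₋₂, qₖ = aₖqₖ₋₁ + qₖ₋₂ (with p₋₁=1, p₋₂=0, q₋₁=0, q₋₂=1):
  k=0: a=5, p=5, q=1
  k=1: a=1, p=6, q=1
  k=2: a=2, p=17, q=3
  k=3: a=1, p=23, q=4
  k=4: a=2, p=63, q=11
  k=5: a=3, p=212, q=37

212/37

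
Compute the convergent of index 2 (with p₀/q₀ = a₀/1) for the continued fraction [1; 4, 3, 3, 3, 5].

Using pₖ = aₖpₖ₋₁ + pₖ₋₂, qₖ = aₖqₖ₋₁ + qₖ₋₂ (with p₋₁=1, p₋₂=0, q₋₁=0, q₋₂=1):
  k=0: a=1, p=1, q=1
  k=1: a=4, p=5, q=4
  k=2: a=3, p=16, q=13

16/13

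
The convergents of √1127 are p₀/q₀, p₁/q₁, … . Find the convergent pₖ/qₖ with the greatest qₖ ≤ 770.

23701/706

√1127 = [33; 1, 1, 3, 33, 3, 1, 1, 66, …] (period length 8).
Convergents:
  p_0/q_0 = 33/1
  p_1/q_1 = 34/1
  p_2/q_2 = 67/2
  p_3/q_3 = 235/7
  p_4/q_4 = 7822/233
  p_5/q_5 = 23701/706
  p_6/q_6 = 31523/939
q_5 = 706 ≤ 770 < 939 = q_6, so the answer is 23701/706.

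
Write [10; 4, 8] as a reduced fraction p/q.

Fold from the inside: start with 8/1.
  4 + 1/8 = 33/8
  10 + 8/33 = 338/33

338/33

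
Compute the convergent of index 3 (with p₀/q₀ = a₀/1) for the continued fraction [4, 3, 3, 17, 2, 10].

Using pₖ = aₖpₖ₋₁ + pₖ₋₂, qₖ = aₖqₖ₋₁ + qₖ₋₂ (with p₋₁=1, p₋₂=0, q₋₁=0, q₋₂=1):
  k=0: a=4, p=4, q=1
  k=1: a=3, p=13, q=3
  k=2: a=3, p=43, q=10
  k=3: a=17, p=744, q=173

744/173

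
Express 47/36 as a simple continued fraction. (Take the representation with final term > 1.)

[1; 3, 3, 1, 2]

47 = 1·36 + 11
36 = 3·11 + 3
11 = 3·3 + 2
3 = 1·2 + 1
2 = 2·1 + 0  (stop)
So 47/36 = [1; 3, 3, 1, 2].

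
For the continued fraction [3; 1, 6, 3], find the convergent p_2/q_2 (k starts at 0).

Using pₖ = aₖpₖ₋₁ + pₖ₋₂, qₖ = aₖqₖ₋₁ + qₖ₋₂ (with p₋₁=1, p₋₂=0, q₋₁=0, q₋₂=1):
  k=0: a=3, p=3, q=1
  k=1: a=1, p=4, q=1
  k=2: a=6, p=27, q=7

27/7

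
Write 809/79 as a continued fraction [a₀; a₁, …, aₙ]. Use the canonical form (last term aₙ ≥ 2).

[10; 4, 6, 3]

809 = 10×79 + 19
79 = 4×19 + 3
19 = 6×3 + 1
3 = 3×1 + 0  (stop)
So 809/79 = [10; 4, 6, 3].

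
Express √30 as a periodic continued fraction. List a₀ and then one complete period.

a₀ = ⌊√30⌋ = 5.

[5; 2, 10]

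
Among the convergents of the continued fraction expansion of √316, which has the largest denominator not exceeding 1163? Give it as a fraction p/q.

√316 = [17; 1, 3, 2, 8, 2, 3, 1, 34, …] (period length 8).
Convergents:
  p_0/q_0 = 17/1
  p_1/q_1 = 18/1
  p_2/q_2 = 71/4
  p_3/q_3 = 160/9
  p_4/q_4 = 1351/76
  p_5/q_5 = 2862/161
  p_6/q_6 = 9937/559
  p_7/q_7 = 12799/720
  p_8/q_8 = 445103/25039
q_7 = 720 ≤ 1163 < 25039 = q_8, so the answer is 12799/720.

12799/720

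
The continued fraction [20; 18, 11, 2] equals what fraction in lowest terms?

Fold from the inside: start with 2/1.
  11 + 1/2 = 23/2
  18 + 2/23 = 416/23
  20 + 23/416 = 8343/416

8343/416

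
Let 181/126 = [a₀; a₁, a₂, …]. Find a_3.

2

181 = 1·126 + 55   →  a_0 = 1
126 = 2·55 + 16   →  a_1 = 2
55 = 3·16 + 7   →  a_2 = 3
16 = 2·7 + 2   →  a_3 = 2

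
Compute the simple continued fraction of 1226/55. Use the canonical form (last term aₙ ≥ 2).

[22; 3, 2, 3, 2]

1226 = 22·55 + 16
55 = 3·16 + 7
16 = 2·7 + 2
7 = 3·2 + 1
2 = 2·1 + 0  (stop)
So 1226/55 = [22; 3, 2, 3, 2].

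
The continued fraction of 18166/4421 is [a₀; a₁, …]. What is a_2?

18166 = 4·4421 + 482   →  a_0 = 4
4421 = 9·482 + 83   →  a_1 = 9
482 = 5·83 + 67   →  a_2 = 5

5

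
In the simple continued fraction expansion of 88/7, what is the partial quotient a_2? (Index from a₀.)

1

88 = 12·7 + 4   →  a_0 = 12
7 = 1·4 + 3   →  a_1 = 1
4 = 1·3 + 1   →  a_2 = 1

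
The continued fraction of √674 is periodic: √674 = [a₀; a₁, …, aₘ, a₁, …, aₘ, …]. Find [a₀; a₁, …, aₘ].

a₀ = ⌊√674⌋ = 25.
With m₀=0, d₀=1 and mₖ₊₁ = dₖaₖ − mₖ, dₖ₊₁ = (n − mₖ₊₁²)/dₖ, aₖ₊₁ = ⌊(a₀+mₖ₊₁)/dₖ₊₁⌋:
  k=1: m=25, d=49, a=1
  k=2: m=24, d=2, a=24
  k=3: m=24, d=49, a=1
  k=4: m=25, d=1, a=50
d=1 and a=2a₀=50 at k=4, so the next step gives (m, d) = (25, 49) again — its k=1 value — and the period has length 4.

[25; 1, 24, 1, 50]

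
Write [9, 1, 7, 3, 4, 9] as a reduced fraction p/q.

Using pₖ = aₖpₖ₋₁ + pₖ₋₂ and qₖ = aₖqₖ₋₁ + qₖ₋₂:
  k=0: a=9, p=9, q=1
  k=1: a=1, p=10, q=1
  k=2: a=7, p=79, q=8
  k=3: a=3, p=247, q=25
  k=4: a=4, p=1067, q=108
  k=5: a=9, p=9850, q=997

9850/997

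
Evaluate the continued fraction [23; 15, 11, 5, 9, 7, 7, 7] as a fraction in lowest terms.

64966086/2816497

Using pₖ = aₖpₖ₋₁ + pₖ₋₂ and qₖ = aₖqₖ₋₁ + qₖ₋₂:
  k=0: a=23, p=23, q=1
  k=1: a=15, p=346, q=15
  k=2: a=11, p=3829, q=166
  k=3: a=5, p=19491, q=845
  k=4: a=9, p=179248, q=7771
  k=5: a=7, p=1274227, q=55242
  k=6: a=7, p=9098837, q=394465
  k=7: a=7, p=64966086, q=2816497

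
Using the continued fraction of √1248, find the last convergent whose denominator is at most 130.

1837/52

√1248 = [35; 3, 17, 3, 70, …] (period length 4).
Convergents:
  p_0/q_0 = 35/1
  p_1/q_1 = 106/3
  p_2/q_2 = 1837/52
  p_3/q_3 = 5617/159
q_2 = 52 ≤ 130 < 159 = q_3, so the answer is 1837/52.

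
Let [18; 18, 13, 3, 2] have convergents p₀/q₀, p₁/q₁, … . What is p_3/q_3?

13054/723

Using pₖ = aₖpₖ₋₁ + pₖ₋₂, qₖ = aₖqₖ₋₁ + qₖ₋₂ (with p₋₁=1, p₋₂=0, q₋₁=0, q₋₂=1):
  k=0: a=18, p=18, q=1
  k=1: a=18, p=325, q=18
  k=2: a=13, p=4243, q=235
  k=3: a=3, p=13054, q=723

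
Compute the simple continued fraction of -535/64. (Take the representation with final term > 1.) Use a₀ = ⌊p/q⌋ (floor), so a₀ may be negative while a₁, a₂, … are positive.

-535 = -9×64 + 41
64 = 1×41 + 23
41 = 1×23 + 18
23 = 1×18 + 5
18 = 3×5 + 3
5 = 1×3 + 2
3 = 1×2 + 1
2 = 2×1 + 0  (stop)
So -535/64 = [-9; 1, 1, 1, 3, 1, 1, 2].

[-9; 1, 1, 1, 3, 1, 1, 2]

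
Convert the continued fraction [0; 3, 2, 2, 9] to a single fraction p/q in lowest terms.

47/160

Fold from the inside: start with 9/1.
  2 + 1/9 = 19/9
  2 + 9/19 = 47/19
  3 + 19/47 = 160/47
  0 + 47/160 = 47/160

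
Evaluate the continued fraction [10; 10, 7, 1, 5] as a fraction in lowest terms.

Using pₖ = aₖpₖ₋₁ + pₖ₋₂ and qₖ = aₖqₖ₋₁ + qₖ₋₂:
  k=0: a=10, p=10, q=1
  k=1: a=10, p=101, q=10
  k=2: a=7, p=717, q=71
  k=3: a=1, p=818, q=81
  k=4: a=5, p=4807, q=476

4807/476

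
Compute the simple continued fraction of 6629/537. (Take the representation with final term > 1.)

6629 = 12×537 + 185
537 = 2×185 + 167
185 = 1×167 + 18
167 = 9×18 + 5
18 = 3×5 + 3
5 = 1×3 + 2
3 = 1×2 + 1
2 = 2×1 + 0  (stop)
So 6629/537 = [12; 2, 1, 9, 3, 1, 1, 2].

[12; 2, 1, 9, 3, 1, 1, 2]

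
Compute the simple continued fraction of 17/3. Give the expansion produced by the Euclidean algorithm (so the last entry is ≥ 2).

[5; 1, 2]

17 = 5*3 + 2
3 = 1*2 + 1
2 = 2*1 + 0  (stop)
So 17/3 = [5; 1, 2].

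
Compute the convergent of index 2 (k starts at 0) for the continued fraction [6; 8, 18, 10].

Using pₖ = aₖpₖ₋₁ + pₖ₋₂, qₖ = aₖqₖ₋₁ + qₖ₋₂ (with p₋₁=1, p₋₂=0, q₋₁=0, q₋₂=1):
  k=0: a=6, p=6, q=1
  k=1: a=8, p=49, q=8
  k=2: a=18, p=888, q=145

888/145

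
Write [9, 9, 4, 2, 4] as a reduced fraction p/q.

3361/369

Using pₖ = aₖpₖ₋₁ + pₖ₋₂ and qₖ = aₖqₖ₋₁ + qₖ₋₂:
  k=0: a=9, p=9, q=1
  k=1: a=9, p=82, q=9
  k=2: a=4, p=337, q=37
  k=3: a=2, p=756, q=83
  k=4: a=4, p=3361, q=369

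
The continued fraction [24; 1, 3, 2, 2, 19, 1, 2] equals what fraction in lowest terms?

32824/1325

Fold from the inside: start with 2/1.
  1 + 1/2 = 3/2
  19 + 2/3 = 59/3
  2 + 3/59 = 121/59
  2 + 59/121 = 301/121
  3 + 121/301 = 1024/301
  1 + 301/1024 = 1325/1024
  24 + 1024/1325 = 32824/1325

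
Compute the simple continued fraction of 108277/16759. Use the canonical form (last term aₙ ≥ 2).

[6; 2, 5, 1, 7, 2, 8, 9]

108277 = 6×16759 + 7723
16759 = 2×7723 + 1313
7723 = 5×1313 + 1158
1313 = 1×1158 + 155
1158 = 7×155 + 73
155 = 2×73 + 9
73 = 8×9 + 1
9 = 9×1 + 0  (stop)
So 108277/16759 = [6; 2, 5, 1, 7, 2, 8, 9].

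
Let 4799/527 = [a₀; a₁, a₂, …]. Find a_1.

9

4799 = 9·527 + 56   →  a_0 = 9
527 = 9·56 + 23   →  a_1 = 9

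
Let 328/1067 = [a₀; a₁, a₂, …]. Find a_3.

328 = 0·1067 + 328   →  a_0 = 0
1067 = 3·328 + 83   →  a_1 = 3
328 = 3·83 + 79   →  a_2 = 3
83 = 1·79 + 4   →  a_3 = 1

1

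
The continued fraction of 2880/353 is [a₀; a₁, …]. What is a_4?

2

2880 = 8·353 + 56   →  a_0 = 8
353 = 6·56 + 17   →  a_1 = 6
56 = 3·17 + 5   →  a_2 = 3
17 = 3·5 + 2   →  a_3 = 3
5 = 2·2 + 1   →  a_4 = 2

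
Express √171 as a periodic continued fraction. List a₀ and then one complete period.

a₀ = ⌊√171⌋ = 13.
With m₀=0, d₀=1 and mₖ₊₁ = dₖaₖ − mₖ, dₖ₊₁ = (n − mₖ₊₁²)/dₖ, aₖ₊₁ = ⌊(a₀+mₖ₊₁)/dₖ₊₁⌋:
  k=1: m=13, d=2, a=13
  k=2: m=13, d=1, a=26
d=1 and a=2a₀=26 at k=2, so the next step gives (m, d) = (13, 2) again — its k=1 value — and the period has length 2.

[13; 13, 26]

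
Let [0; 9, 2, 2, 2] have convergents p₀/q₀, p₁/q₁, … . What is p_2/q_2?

Using pₖ = aₖpₖ₋₁ + pₖ₋₂, qₖ = aₖqₖ₋₁ + qₖ₋₂ (with p₋₁=1, p₋₂=0, q₋₁=0, q₋₂=1):
  k=0: a=0, p=0, q=1
  k=1: a=9, p=1, q=9
  k=2: a=2, p=2, q=19

2/19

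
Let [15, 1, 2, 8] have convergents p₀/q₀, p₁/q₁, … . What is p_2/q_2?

Using pₖ = aₖpₖ₋₁ + pₖ₋₂, qₖ = aₖqₖ₋₁ + qₖ₋₂ (with p₋₁=1, p₋₂=0, q₋₁=0, q₋₂=1):
  k=0: a=15, p=15, q=1
  k=1: a=1, p=16, q=1
  k=2: a=2, p=47, q=3

47/3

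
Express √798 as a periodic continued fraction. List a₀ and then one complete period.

[28; 4, 56]

a₀ = ⌊√798⌋ = 28.
With m₀=0, d₀=1 and mₖ₊₁ = dₖaₖ − mₖ, dₖ₊₁ = (n − mₖ₊₁²)/dₖ, aₖ₊₁ = ⌊(a₀+mₖ₊₁)/dₖ₊₁⌋:
  k=1: m=28, d=14, a=4
  k=2: m=28, d=1, a=56
d=1 and a=2a₀=56 at k=2, so the next step gives (m, d) = (28, 14) again — its k=1 value — and the period has length 2.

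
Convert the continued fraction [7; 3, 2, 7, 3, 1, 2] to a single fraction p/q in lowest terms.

4322/593

Using pₖ = aₖpₖ₋₁ + pₖ₋₂ and qₖ = aₖqₖ₋₁ + qₖ₋₂:
  k=0: a=7, p=7, q=1
  k=1: a=3, p=22, q=3
  k=2: a=2, p=51, q=7
  k=3: a=7, p=379, q=52
  k=4: a=3, p=1188, q=163
  k=5: a=1, p=1567, q=215
  k=6: a=2, p=4322, q=593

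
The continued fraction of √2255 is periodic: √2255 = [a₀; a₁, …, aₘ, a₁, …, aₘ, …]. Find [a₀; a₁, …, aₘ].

a₀ = ⌊√2255⌋ = 47.

[47; 2, 18, 2, 94]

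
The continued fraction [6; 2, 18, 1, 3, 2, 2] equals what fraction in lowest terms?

5501/848

Fold from the inside: start with 2/1.
  2 + 1/2 = 5/2
  3 + 2/5 = 17/5
  1 + 5/17 = 22/17
  18 + 17/22 = 413/22
  2 + 22/413 = 848/413
  6 + 413/848 = 5501/848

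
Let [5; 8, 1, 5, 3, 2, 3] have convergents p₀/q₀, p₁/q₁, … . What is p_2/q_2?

46/9

Using pₖ = aₖpₖ₋₁ + pₖ₋₂, qₖ = aₖqₖ₋₁ + qₖ₋₂ (with p₋₁=1, p₋₂=0, q₋₁=0, q₋₂=1):
  k=0: a=5, p=5, q=1
  k=1: a=8, p=41, q=8
  k=2: a=1, p=46, q=9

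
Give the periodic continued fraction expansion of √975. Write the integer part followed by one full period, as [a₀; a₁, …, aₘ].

a₀ = ⌊√975⌋ = 31.
With m₀=0, d₀=1 and mₖ₊₁ = dₖaₖ − mₖ, dₖ₊₁ = (n − mₖ₊₁²)/dₖ, aₖ₊₁ = ⌊(a₀+mₖ₊₁)/dₖ₊₁⌋:
  k=1: m=31, d=14, a=4
  k=2: m=25, d=25, a=2
  k=3: m=25, d=14, a=4
  k=4: m=31, d=1, a=62
d=1 and a=2a₀=62 at k=4, so the next step gives (m, d) = (31, 14) again — its k=1 value — and the period has length 4.

[31; 4, 2, 4, 62]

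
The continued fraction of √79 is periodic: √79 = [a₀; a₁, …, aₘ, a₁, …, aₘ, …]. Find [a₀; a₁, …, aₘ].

[8; 1, 7, 1, 16]

a₀ = ⌊√79⌋ = 8.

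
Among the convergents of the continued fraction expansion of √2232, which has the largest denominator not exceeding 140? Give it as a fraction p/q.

√2232 = [47; 4, 10, 4, 94, …] (period length 4).
Convergents:
  p_0/q_0 = 47/1
  p_1/q_1 = 189/4
  p_2/q_2 = 1937/41
  p_3/q_3 = 7937/168
q_2 = 41 ≤ 140 < 168 = q_3, so the answer is 1937/41.

1937/41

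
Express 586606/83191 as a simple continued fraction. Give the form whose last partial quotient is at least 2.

[7; 19, 2, 19, 12, 9]

586606 = 7·83191 + 4269
83191 = 19·4269 + 2080
4269 = 2·2080 + 109
2080 = 19·109 + 9
109 = 12·9 + 1
9 = 9·1 + 0  (stop)
So 586606/83191 = [7; 19, 2, 19, 12, 9].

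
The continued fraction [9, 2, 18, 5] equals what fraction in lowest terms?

1774/187

Using pₖ = aₖpₖ₋₁ + pₖ₋₂ and qₖ = aₖqₖ₋₁ + qₖ₋₂:
  k=0: a=9, p=9, q=1
  k=1: a=2, p=19, q=2
  k=2: a=18, p=351, q=37
  k=3: a=5, p=1774, q=187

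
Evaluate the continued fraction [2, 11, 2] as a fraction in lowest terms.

48/23

Fold from the inside: start with 2/1.
  11 + 1/2 = 23/2
  2 + 2/23 = 48/23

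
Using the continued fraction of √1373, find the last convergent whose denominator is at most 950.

25382/685

√1373 = [37; 18, 1, 1, 18, 74, …] (period length 5).
Convergents:
  p_0/q_0 = 37/1
  p_1/q_1 = 667/18
  p_2/q_2 = 704/19
  p_3/q_3 = 1371/37
  p_4/q_4 = 25382/685
  p_5/q_5 = 1879639/50727
q_4 = 685 ≤ 950 < 50727 = q_5, so the answer is 25382/685.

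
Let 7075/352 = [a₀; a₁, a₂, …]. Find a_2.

17

7075 = 20·352 + 35   →  a_0 = 20
352 = 10·35 + 2   →  a_1 = 10
35 = 17·2 + 1   →  a_2 = 17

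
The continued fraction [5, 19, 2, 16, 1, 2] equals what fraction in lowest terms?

Fold from the inside: start with 2/1.
  1 + 1/2 = 3/2
  16 + 2/3 = 50/3
  2 + 3/50 = 103/50
  19 + 50/103 = 2007/103
  5 + 103/2007 = 10138/2007

10138/2007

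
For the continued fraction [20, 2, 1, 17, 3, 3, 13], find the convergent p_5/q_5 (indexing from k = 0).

Using pₖ = aₖpₖ₋₁ + pₖ₋₂, qₖ = aₖqₖ₋₁ + qₖ₋₂ (with p₋₁=1, p₋₂=0, q₋₁=0, q₋₂=1):
  k=0: a=20, p=20, q=1
  k=1: a=2, p=41, q=2
  k=2: a=1, p=61, q=3
  k=3: a=17, p=1078, q=53
  k=4: a=3, p=3295, q=162
  k=5: a=3, p=10963, q=539

10963/539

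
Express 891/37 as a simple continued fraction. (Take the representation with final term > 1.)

891 = 24·37 + 3
37 = 12·3 + 1
3 = 3·1 + 0  (stop)
So 891/37 = [24; 12, 3].

[24; 12, 3]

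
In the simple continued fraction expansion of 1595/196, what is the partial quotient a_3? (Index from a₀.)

1595 = 8·196 + 27   →  a_0 = 8
196 = 7·27 + 7   →  a_1 = 7
27 = 3·7 + 6   →  a_2 = 3
7 = 1·6 + 1   →  a_3 = 1

1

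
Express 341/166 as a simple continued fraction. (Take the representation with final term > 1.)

341 = 2×166 + 9
166 = 18×9 + 4
9 = 2×4 + 1
4 = 4×1 + 0  (stop)
So 341/166 = [2; 18, 2, 4].

[2; 18, 2, 4]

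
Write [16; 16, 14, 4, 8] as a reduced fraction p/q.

121318/7553

Using pₖ = aₖpₖ₋₁ + pₖ₋₂ and qₖ = aₖqₖ₋₁ + qₖ₋₂:
  k=0: a=16, p=16, q=1
  k=1: a=16, p=257, q=16
  k=2: a=14, p=3614, q=225
  k=3: a=4, p=14713, q=916
  k=4: a=8, p=121318, q=7553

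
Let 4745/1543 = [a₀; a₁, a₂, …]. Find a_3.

4745 = 3·1543 + 116   →  a_0 = 3
1543 = 13·116 + 35   →  a_1 = 13
116 = 3·35 + 11   →  a_2 = 3
35 = 3·11 + 2   →  a_3 = 3

3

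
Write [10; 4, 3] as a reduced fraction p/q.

133/13

Using pₖ = aₖpₖ₋₁ + pₖ₋₂ and qₖ = aₖqₖ₋₁ + qₖ₋₂:
  k=0: a=10, p=10, q=1
  k=1: a=4, p=41, q=4
  k=2: a=3, p=133, q=13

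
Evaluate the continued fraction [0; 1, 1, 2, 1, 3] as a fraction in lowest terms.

15/26

Fold from the inside: start with 3/1.
  1 + 1/3 = 4/3
  2 + 3/4 = 11/4
  1 + 4/11 = 15/11
  1 + 11/15 = 26/15
  0 + 15/26 = 15/26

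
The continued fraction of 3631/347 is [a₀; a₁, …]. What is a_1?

3631 = 10·347 + 161   →  a_0 = 10
347 = 2·161 + 25   →  a_1 = 2

2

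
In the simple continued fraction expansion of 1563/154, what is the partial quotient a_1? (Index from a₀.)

6

1563 = 10·154 + 23   →  a_0 = 10
154 = 6·23 + 16   →  a_1 = 6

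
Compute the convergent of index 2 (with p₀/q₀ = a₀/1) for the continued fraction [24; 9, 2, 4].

Using pₖ = aₖpₖ₋₁ + pₖ₋₂, qₖ = aₖqₖ₋₁ + qₖ₋₂ (with p₋₁=1, p₋₂=0, q₋₁=0, q₋₂=1):
  k=0: a=24, p=24, q=1
  k=1: a=9, p=217, q=9
  k=2: a=2, p=458, q=19

458/19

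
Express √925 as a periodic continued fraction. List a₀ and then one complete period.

a₀ = ⌊√925⌋ = 30.
With m₀=0, d₀=1 and mₖ₊₁ = dₖaₖ − mₖ, dₖ₊₁ = (n − mₖ₊₁²)/dₖ, aₖ₊₁ = ⌊(a₀+mₖ₊₁)/dₖ₊₁⌋:
  k=1: m=30, d=25, a=2
  k=2: m=20, d=21, a=2
  k=3: m=22, d=21, a=2
  k=4: m=20, d=25, a=2
  k=5: m=30, d=1, a=60
d=1 and a=2a₀=60 at k=5, so the next step gives (m, d) = (30, 25) again — its k=1 value — and the period has length 5.

[30; 2, 2, 2, 2, 60]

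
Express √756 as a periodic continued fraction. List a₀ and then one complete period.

a₀ = ⌊√756⌋ = 27.

[27; 2, 54]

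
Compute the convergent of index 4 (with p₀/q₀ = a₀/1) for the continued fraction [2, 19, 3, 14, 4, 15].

Using pₖ = aₖpₖ₋₁ + pₖ₋₂, qₖ = aₖqₖ₋₁ + qₖ₋₂ (with p₋₁=1, p₋₂=0, q₋₁=0, q₋₂=1):
  k=0: a=2, p=2, q=1
  k=1: a=19, p=39, q=19
  k=2: a=3, p=119, q=58
  k=3: a=14, p=1705, q=831
  k=4: a=4, p=6939, q=3382

6939/3382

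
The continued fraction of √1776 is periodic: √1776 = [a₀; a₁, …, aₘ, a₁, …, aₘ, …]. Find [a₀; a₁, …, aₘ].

a₀ = ⌊√1776⌋ = 42.
With m₀=0, d₀=1 and mₖ₊₁ = dₖaₖ − mₖ, dₖ₊₁ = (n − mₖ₊₁²)/dₖ, aₖ₊₁ = ⌊(a₀+mₖ₊₁)/dₖ₊₁⌋:
  k=1: m=42, d=12, a=7
  k=2: m=42, d=1, a=84
d=1 and a=2a₀=84 at k=2, so the next step gives (m, d) = (42, 12) again — its k=1 value — and the period has length 2.

[42; 7, 84]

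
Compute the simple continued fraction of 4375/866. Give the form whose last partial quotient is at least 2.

4375 = 5*866 + 45
866 = 19*45 + 11
45 = 4*11 + 1
11 = 11*1 + 0  (stop)
So 4375/866 = [5; 19, 4, 11].

[5; 19, 4, 11]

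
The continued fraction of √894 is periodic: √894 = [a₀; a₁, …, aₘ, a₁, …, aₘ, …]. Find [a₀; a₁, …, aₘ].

[29; 1, 8, 1, 58]

a₀ = ⌊√894⌋ = 29.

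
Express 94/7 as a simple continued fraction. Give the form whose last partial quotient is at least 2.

94 = 13*7 + 3
7 = 2*3 + 1
3 = 3*1 + 0  (stop)
So 94/7 = [13; 2, 3].

[13; 2, 3]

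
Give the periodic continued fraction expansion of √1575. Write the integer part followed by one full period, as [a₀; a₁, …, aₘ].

[39; 1, 2, 5, 2, 1, 78]

a₀ = ⌊√1575⌋ = 39.
With m₀=0, d₀=1 and mₖ₊₁ = dₖaₖ − mₖ, dₖ₊₁ = (n − mₖ₊₁²)/dₖ, aₖ₊₁ = ⌊(a₀+mₖ₊₁)/dₖ₊₁⌋:
  k=1: m=39, d=54, a=1
  k=2: m=15, d=25, a=2
  k=3: m=35, d=14, a=5
  k=4: m=35, d=25, a=2
  k=5: m=15, d=54, a=1
  k=6: m=39, d=1, a=78
d=1 and a=2a₀=78 at k=6, so the next step gives (m, d) = (39, 54) again — its k=1 value — and the period has length 6.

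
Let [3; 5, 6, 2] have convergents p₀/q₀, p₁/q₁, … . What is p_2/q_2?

99/31

Using pₖ = aₖpₖ₋₁ + pₖ₋₂, qₖ = aₖqₖ₋₁ + qₖ₋₂ (with p₋₁=1, p₋₂=0, q₋₁=0, q₋₂=1):
  k=0: a=3, p=3, q=1
  k=1: a=5, p=16, q=5
  k=2: a=6, p=99, q=31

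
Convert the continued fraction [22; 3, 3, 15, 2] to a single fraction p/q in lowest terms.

Using pₖ = aₖpₖ₋₁ + pₖ₋₂ and qₖ = aₖqₖ₋₁ + qₖ₋₂:
  k=0: a=22, p=22, q=1
  k=1: a=3, p=67, q=3
  k=2: a=3, p=223, q=10
  k=3: a=15, p=3412, q=153
  k=4: a=2, p=7047, q=316

7047/316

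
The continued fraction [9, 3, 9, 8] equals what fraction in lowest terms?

2116/227

Using pₖ = aₖpₖ₋₁ + pₖ₋₂ and qₖ = aₖqₖ₋₁ + qₖ₋₂:
  k=0: a=9, p=9, q=1
  k=1: a=3, p=28, q=3
  k=2: a=9, p=261, q=28
  k=3: a=8, p=2116, q=227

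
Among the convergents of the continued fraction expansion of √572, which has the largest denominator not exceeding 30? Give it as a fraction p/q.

√572 = [23; 1, 10, 1, 46, …] (period length 4).
Convergents:
  p_0/q_0 = 23/1
  p_1/q_1 = 24/1
  p_2/q_2 = 263/11
  p_3/q_3 = 287/12
  p_4/q_4 = 13465/563
q_3 = 12 ≤ 30 < 563 = q_4, so the answer is 287/12.

287/12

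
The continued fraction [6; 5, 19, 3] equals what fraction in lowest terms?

1816/293

Using pₖ = aₖpₖ₋₁ + pₖ₋₂ and qₖ = aₖqₖ₋₁ + qₖ₋₂:
  k=0: a=6, p=6, q=1
  k=1: a=5, p=31, q=5
  k=2: a=19, p=595, q=96
  k=3: a=3, p=1816, q=293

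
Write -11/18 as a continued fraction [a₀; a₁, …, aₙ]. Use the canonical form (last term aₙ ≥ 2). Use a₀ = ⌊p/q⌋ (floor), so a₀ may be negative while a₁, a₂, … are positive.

[-1; 2, 1, 1, 3]

-11 = -1×18 + 7
18 = 2×7 + 4
7 = 1×4 + 3
4 = 1×3 + 1
3 = 3×1 + 0  (stop)
So -11/18 = [-1; 2, 1, 1, 3].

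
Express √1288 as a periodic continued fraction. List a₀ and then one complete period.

[35; 1, 7, 1, 70]

a₀ = ⌊√1288⌋ = 35.
With m₀=0, d₀=1 and mₖ₊₁ = dₖaₖ − mₖ, dₖ₊₁ = (n − mₖ₊₁²)/dₖ, aₖ₊₁ = ⌊(a₀+mₖ₊₁)/dₖ₊₁⌋:
  k=1: m=35, d=63, a=1
  k=2: m=28, d=8, a=7
  k=3: m=28, d=63, a=1
  k=4: m=35, d=1, a=70
d=1 and a=2a₀=70 at k=4, so the next step gives (m, d) = (35, 63) again — its k=1 value — and the period has length 4.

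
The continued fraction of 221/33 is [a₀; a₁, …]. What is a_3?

221 = 6·33 + 23   →  a_0 = 6
33 = 1·23 + 10   →  a_1 = 1
23 = 2·10 + 3   →  a_2 = 2
10 = 3·3 + 1   →  a_3 = 3

3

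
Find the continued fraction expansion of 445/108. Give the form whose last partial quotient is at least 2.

[4; 8, 3, 4]

445 = 4·108 + 13
108 = 8·13 + 4
13 = 3·4 + 1
4 = 4·1 + 0  (stop)
So 445/108 = [4; 8, 3, 4].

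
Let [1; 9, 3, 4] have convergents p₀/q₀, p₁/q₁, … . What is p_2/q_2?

31/28

Using pₖ = aₖpₖ₋₁ + pₖ₋₂, qₖ = aₖqₖ₋₁ + qₖ₋₂ (with p₋₁=1, p₋₂=0, q₋₁=0, q₋₂=1):
  k=0: a=1, p=1, q=1
  k=1: a=9, p=10, q=9
  k=2: a=3, p=31, q=28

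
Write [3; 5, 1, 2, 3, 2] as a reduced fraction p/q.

Fold from the inside: start with 2/1.
  3 + 1/2 = 7/2
  2 + 2/7 = 16/7
  1 + 7/16 = 23/16
  5 + 16/23 = 131/23
  3 + 23/131 = 416/131

416/131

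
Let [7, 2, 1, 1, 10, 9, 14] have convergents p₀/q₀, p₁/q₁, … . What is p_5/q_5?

Using pₖ = aₖpₖ₋₁ + pₖ₋₂, qₖ = aₖqₖ₋₁ + qₖ₋₂ (with p₋₁=1, p₋₂=0, q₋₁=0, q₋₂=1):
  k=0: a=7, p=7, q=1
  k=1: a=2, p=15, q=2
  k=2: a=1, p=22, q=3
  k=3: a=1, p=37, q=5
  k=4: a=10, p=392, q=53
  k=5: a=9, p=3565, q=482

3565/482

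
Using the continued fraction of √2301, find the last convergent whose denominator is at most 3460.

147312/3071

√2301 = [47; 1, 30, 1, 94, …] (period length 4).
Convergents:
  p_0/q_0 = 47/1
  p_1/q_1 = 48/1
  p_2/q_2 = 1487/31
  p_3/q_3 = 1535/32
  p_4/q_4 = 145777/3039
  p_5/q_5 = 147312/3071
  p_6/q_6 = 4565137/95169
q_5 = 3071 ≤ 3460 < 95169 = q_6, so the answer is 147312/3071.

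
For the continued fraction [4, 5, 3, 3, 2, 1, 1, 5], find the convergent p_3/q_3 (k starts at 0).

222/53

Using pₖ = aₖpₖ₋₁ + pₖ₋₂, qₖ = aₖqₖ₋₁ + qₖ₋₂ (with p₋₁=1, p₋₂=0, q₋₁=0, q₋₂=1):
  k=0: a=4, p=4, q=1
  k=1: a=5, p=21, q=5
  k=2: a=3, p=67, q=16
  k=3: a=3, p=222, q=53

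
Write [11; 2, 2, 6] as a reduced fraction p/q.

365/32

Using pₖ = aₖpₖ₋₁ + pₖ₋₂ and qₖ = aₖqₖ₋₁ + qₖ₋₂:
  k=0: a=11, p=11, q=1
  k=1: a=2, p=23, q=2
  k=2: a=2, p=57, q=5
  k=3: a=6, p=365, q=32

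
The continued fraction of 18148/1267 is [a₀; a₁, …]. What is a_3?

12

18148 = 14·1267 + 410   →  a_0 = 14
1267 = 3·410 + 37   →  a_1 = 3
410 = 11·37 + 3   →  a_2 = 11
37 = 12·3 + 1   →  a_3 = 12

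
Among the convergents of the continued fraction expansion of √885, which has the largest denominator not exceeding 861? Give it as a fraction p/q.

√885 = [29; 1, 2, 1, 58, …] (period length 4).
Convergents:
  p_0/q_0 = 29/1
  p_1/q_1 = 30/1
  p_2/q_2 = 89/3
  p_3/q_3 = 119/4
  p_4/q_4 = 6991/235
  p_5/q_5 = 7110/239
  p_6/q_6 = 21211/713
  p_7/q_7 = 28321/952
q_6 = 713 ≤ 861 < 952 = q_7, so the answer is 21211/713.

21211/713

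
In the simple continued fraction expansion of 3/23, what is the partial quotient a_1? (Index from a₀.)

3 = 0·23 + 3   →  a_0 = 0
23 = 7·3 + 2   →  a_1 = 7

7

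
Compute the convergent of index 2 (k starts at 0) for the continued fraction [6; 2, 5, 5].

71/11

Using pₖ = aₖpₖ₋₁ + pₖ₋₂, qₖ = aₖqₖ₋₁ + qₖ₋₂ (with p₋₁=1, p₋₂=0, q₋₁=0, q₋₂=1):
  k=0: a=6, p=6, q=1
  k=1: a=2, p=13, q=2
  k=2: a=5, p=71, q=11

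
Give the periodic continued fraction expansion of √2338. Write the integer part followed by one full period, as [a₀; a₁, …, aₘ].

a₀ = ⌊√2338⌋ = 48.
With m₀=0, d₀=1 and mₖ₊₁ = dₖaₖ − mₖ, dₖ₊₁ = (n − mₖ₊₁²)/dₖ, aₖ₊₁ = ⌊(a₀+mₖ₊₁)/dₖ₊₁⌋:
  k=1: m=48, d=34, a=2
  k=2: m=20, d=57, a=1
  k=3: m=37, d=17, a=5
  k=4: m=48, d=2, a=48
  k=5: m=48, d=17, a=5
  k=6: m=37, d=57, a=1
  k=7: m=20, d=34, a=2
  k=8: m=48, d=1, a=96
d=1 and a=2a₀=96 at k=8, so the next step gives (m, d) = (48, 34) again — its k=1 value — and the period has length 8.

[48; 2, 1, 5, 48, 5, 1, 2, 96]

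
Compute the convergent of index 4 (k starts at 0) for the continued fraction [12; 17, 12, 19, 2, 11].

96818/8029

Using pₖ = aₖpₖ₋₁ + pₖ₋₂, qₖ = aₖqₖ₋₁ + qₖ₋₂ (with p₋₁=1, p₋₂=0, q₋₁=0, q₋₂=1):
  k=0: a=12, p=12, q=1
  k=1: a=17, p=205, q=17
  k=2: a=12, p=2472, q=205
  k=3: a=19, p=47173, q=3912
  k=4: a=2, p=96818, q=8029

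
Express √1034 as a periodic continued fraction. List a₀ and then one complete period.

a₀ = ⌊√1034⌋ = 32.
With m₀=0, d₀=1 and mₖ₊₁ = dₖaₖ − mₖ, dₖ₊₁ = (n − mₖ₊₁²)/dₖ, aₖ₊₁ = ⌊(a₀+mₖ₊₁)/dₖ₊₁⌋:
  k=1: m=32, d=10, a=6
  k=2: m=28, d=25, a=2
  k=3: m=22, d=22, a=2
  k=4: m=22, d=25, a=2
  k=5: m=28, d=10, a=6
  k=6: m=32, d=1, a=64
d=1 and a=2a₀=64 at k=6, so the next step gives (m, d) = (32, 10) again — its k=1 value — and the period has length 6.

[32; 6, 2, 2, 2, 6, 64]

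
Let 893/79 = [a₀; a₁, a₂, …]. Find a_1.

893 = 11·79 + 24   →  a_0 = 11
79 = 3·24 + 7   →  a_1 = 3

3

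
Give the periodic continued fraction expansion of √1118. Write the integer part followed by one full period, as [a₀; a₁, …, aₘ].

a₀ = ⌊√1118⌋ = 33.
With m₀=0, d₀=1 and mₖ₊₁ = dₖaₖ − mₖ, dₖ₊₁ = (n − mₖ₊₁²)/dₖ, aₖ₊₁ = ⌊(a₀+mₖ₊₁)/dₖ₊₁⌋:
  k=1: m=33, d=29, a=2
  k=2: m=25, d=17, a=3
  k=3: m=26, d=26, a=2
  k=4: m=26, d=17, a=3
  k=5: m=25, d=29, a=2
  k=6: m=33, d=1, a=66
d=1 and a=2a₀=66 at k=6, so the next step gives (m, d) = (33, 29) again — its k=1 value — and the period has length 6.

[33; 2, 3, 2, 3, 2, 66]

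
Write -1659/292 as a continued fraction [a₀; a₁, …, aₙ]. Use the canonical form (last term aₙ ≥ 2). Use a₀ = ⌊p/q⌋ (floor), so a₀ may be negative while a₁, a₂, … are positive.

[-6; 3, 7, 6, 2]

-1659 = -6×292 + 93
292 = 3×93 + 13
93 = 7×13 + 2
13 = 6×2 + 1
2 = 2×1 + 0  (stop)
So -1659/292 = [-6; 3, 7, 6, 2].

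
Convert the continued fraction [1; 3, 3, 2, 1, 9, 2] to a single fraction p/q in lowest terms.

877/673

Using pₖ = aₖpₖ₋₁ + pₖ₋₂ and qₖ = aₖqₖ₋₁ + qₖ₋₂:
  k=0: a=1, p=1, q=1
  k=1: a=3, p=4, q=3
  k=2: a=3, p=13, q=10
  k=3: a=2, p=30, q=23
  k=4: a=1, p=43, q=33
  k=5: a=9, p=417, q=320
  k=6: a=2, p=877, q=673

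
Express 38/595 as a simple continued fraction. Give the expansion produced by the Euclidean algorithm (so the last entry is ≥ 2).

38 = 0×595 + 38
595 = 15×38 + 25
38 = 1×25 + 13
25 = 1×13 + 12
13 = 1×12 + 1
12 = 12×1 + 0  (stop)
So 38/595 = [0; 15, 1, 1, 1, 12].

[0; 15, 1, 1, 1, 12]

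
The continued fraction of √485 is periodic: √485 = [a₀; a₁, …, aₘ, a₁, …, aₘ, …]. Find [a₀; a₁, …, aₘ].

a₀ = ⌊√485⌋ = 22.
With m₀=0, d₀=1 and mₖ₊₁ = dₖaₖ − mₖ, dₖ₊₁ = (n − mₖ₊₁²)/dₖ, aₖ₊₁ = ⌊(a₀+mₖ₊₁)/dₖ₊₁⌋:
  k=1: m=22, d=1, a=44
d=1 and a=2a₀=44 at k=1, so the next step gives (m, d) = (22, 1) again — its k=1 value — and the period has length 1.

[22; 44]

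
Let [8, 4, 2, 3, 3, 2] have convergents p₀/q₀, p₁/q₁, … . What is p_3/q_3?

255/31

Using pₖ = aₖpₖ₋₁ + pₖ₋₂, qₖ = aₖqₖ₋₁ + qₖ₋₂ (with p₋₁=1, p₋₂=0, q₋₁=0, q₋₂=1):
  k=0: a=8, p=8, q=1
  k=1: a=4, p=33, q=4
  k=2: a=2, p=74, q=9
  k=3: a=3, p=255, q=31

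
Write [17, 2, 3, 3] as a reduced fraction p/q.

Fold from the inside: start with 3/1.
  3 + 1/3 = 10/3
  2 + 3/10 = 23/10
  17 + 10/23 = 401/23

401/23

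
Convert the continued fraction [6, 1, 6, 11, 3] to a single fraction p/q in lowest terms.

1653/241

Using pₖ = aₖpₖ₋₁ + pₖ₋₂ and qₖ = aₖqₖ₋₁ + qₖ₋₂:
  k=0: a=6, p=6, q=1
  k=1: a=1, p=7, q=1
  k=2: a=6, p=48, q=7
  k=3: a=11, p=535, q=78
  k=4: a=3, p=1653, q=241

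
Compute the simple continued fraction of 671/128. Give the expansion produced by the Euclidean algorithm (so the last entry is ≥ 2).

671 = 5·128 + 31
128 = 4·31 + 4
31 = 7·4 + 3
4 = 1·3 + 1
3 = 3·1 + 0  (stop)
So 671/128 = [5; 4, 7, 1, 3].

[5; 4, 7, 1, 3]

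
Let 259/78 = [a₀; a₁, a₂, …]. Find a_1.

259 = 3·78 + 25   →  a_0 = 3
78 = 3·25 + 3   →  a_1 = 3

3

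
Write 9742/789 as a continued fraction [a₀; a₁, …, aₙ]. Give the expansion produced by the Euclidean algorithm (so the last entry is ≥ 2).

[12; 2, 1, 7, 3, 3, 3]

9742 = 12×789 + 274
789 = 2×274 + 241
274 = 1×241 + 33
241 = 7×33 + 10
33 = 3×10 + 3
10 = 3×3 + 1
3 = 3×1 + 0  (stop)
So 9742/789 = [12; 2, 1, 7, 3, 3, 3].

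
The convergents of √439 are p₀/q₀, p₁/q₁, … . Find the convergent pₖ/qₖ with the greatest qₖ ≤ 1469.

√439 = [20; 1, 19, 1, 40, …] (period length 4).
Convergents:
  p_0/q_0 = 20/1
  p_1/q_1 = 21/1
  p_2/q_2 = 419/20
  p_3/q_3 = 440/21
  p_4/q_4 = 18019/860
  p_5/q_5 = 18459/881
  p_6/q_6 = 368740/17599
q_5 = 881 ≤ 1469 < 17599 = q_6, so the answer is 18459/881.

18459/881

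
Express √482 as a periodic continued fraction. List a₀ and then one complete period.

[21; 1, 20, 1, 42]

a₀ = ⌊√482⌋ = 21.
With m₀=0, d₀=1 and mₖ₊₁ = dₖaₖ − mₖ, dₖ₊₁ = (n − mₖ₊₁²)/dₖ, aₖ₊₁ = ⌊(a₀+mₖ₊₁)/dₖ₊₁⌋:
  k=1: m=21, d=41, a=1
  k=2: m=20, d=2, a=20
  k=3: m=20, d=41, a=1
  k=4: m=21, d=1, a=42
d=1 and a=2a₀=42 at k=4, so the next step gives (m, d) = (21, 41) again — its k=1 value — and the period has length 4.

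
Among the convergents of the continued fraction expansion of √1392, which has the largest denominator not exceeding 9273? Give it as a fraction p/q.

√1392 = [37; 3, 4, 3, 74, …] (period length 4).
Convergents:
  p_0/q_0 = 37/1
  p_1/q_1 = 112/3
  p_2/q_2 = 485/13
  p_3/q_3 = 1567/42
  p_4/q_4 = 116443/3121
  p_5/q_5 = 350896/9405
q_4 = 3121 ≤ 9273 < 9405 = q_5, so the answer is 116443/3121.

116443/3121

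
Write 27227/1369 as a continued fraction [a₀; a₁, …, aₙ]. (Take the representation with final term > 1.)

27227 = 19×1369 + 1216
1369 = 1×1216 + 153
1216 = 7×153 + 145
153 = 1×145 + 8
145 = 18×8 + 1
8 = 8×1 + 0  (stop)
So 27227/1369 = [19; 1, 7, 1, 18, 8].

[19; 1, 7, 1, 18, 8]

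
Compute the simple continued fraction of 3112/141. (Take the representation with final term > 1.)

[22; 14, 10]

3112 = 22×141 + 10
141 = 14×10 + 1
10 = 10×1 + 0  (stop)
So 3112/141 = [22; 14, 10].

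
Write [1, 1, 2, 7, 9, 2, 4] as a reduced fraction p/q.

3190/1897

Fold from the inside: start with 4/1.
  2 + 1/4 = 9/4
  9 + 4/9 = 85/9
  7 + 9/85 = 604/85
  2 + 85/604 = 1293/604
  1 + 604/1293 = 1897/1293
  1 + 1293/1897 = 3190/1897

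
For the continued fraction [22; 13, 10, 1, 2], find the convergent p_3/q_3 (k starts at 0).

3179/144

Using pₖ = aₖpₖ₋₁ + pₖ₋₂, qₖ = aₖqₖ₋₁ + qₖ₋₂ (with p₋₁=1, p₋₂=0, q₋₁=0, q₋₂=1):
  k=0: a=22, p=22, q=1
  k=1: a=13, p=287, q=13
  k=2: a=10, p=2892, q=131
  k=3: a=1, p=3179, q=144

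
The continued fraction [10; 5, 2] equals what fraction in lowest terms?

112/11

Using pₖ = aₖpₖ₋₁ + pₖ₋₂ and qₖ = aₖqₖ₋₁ + qₖ₋₂:
  k=0: a=10, p=10, q=1
  k=1: a=5, p=51, q=5
  k=2: a=2, p=112, q=11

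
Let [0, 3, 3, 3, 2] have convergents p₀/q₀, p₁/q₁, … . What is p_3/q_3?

Using pₖ = aₖpₖ₋₁ + pₖ₋₂, qₖ = aₖqₖ₋₁ + qₖ₋₂ (with p₋₁=1, p₋₂=0, q₋₁=0, q₋₂=1):
  k=0: a=0, p=0, q=1
  k=1: a=3, p=1, q=3
  k=2: a=3, p=3, q=10
  k=3: a=3, p=10, q=33

10/33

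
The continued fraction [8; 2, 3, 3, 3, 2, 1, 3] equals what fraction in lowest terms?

7827/928

Fold from the inside: start with 3/1.
  1 + 1/3 = 4/3
  2 + 3/4 = 11/4
  3 + 4/11 = 37/11
  3 + 11/37 = 122/37
  3 + 37/122 = 403/122
  2 + 122/403 = 928/403
  8 + 403/928 = 7827/928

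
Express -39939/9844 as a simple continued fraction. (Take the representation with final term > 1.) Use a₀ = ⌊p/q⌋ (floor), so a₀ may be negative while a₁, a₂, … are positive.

[-5; 1, 16, 2, 16, 17]

-39939 = -5·9844 + 9281
9844 = 1·9281 + 563
9281 = 16·563 + 273
563 = 2·273 + 17
273 = 16·17 + 1
17 = 17·1 + 0  (stop)
So -39939/9844 = [-5; 1, 16, 2, 16, 17].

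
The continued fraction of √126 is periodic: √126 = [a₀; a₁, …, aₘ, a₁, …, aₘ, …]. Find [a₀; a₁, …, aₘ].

a₀ = ⌊√126⌋ = 11.
With m₀=0, d₀=1 and mₖ₊₁ = dₖaₖ − mₖ, dₖ₊₁ = (n − mₖ₊₁²)/dₖ, aₖ₊₁ = ⌊(a₀+mₖ₊₁)/dₖ₊₁⌋:
  k=1: m=11, d=5, a=4
  k=2: m=9, d=9, a=2
  k=3: m=9, d=5, a=4
  k=4: m=11, d=1, a=22
d=1 and a=2a₀=22 at k=4, so the next step gives (m, d) = (11, 5) again — its k=1 value — and the period has length 4.

[11; 4, 2, 4, 22]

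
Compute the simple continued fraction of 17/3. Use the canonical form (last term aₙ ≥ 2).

[5; 1, 2]

17 = 5*3 + 2
3 = 1*2 + 1
2 = 2*1 + 0  (stop)
So 17/3 = [5; 1, 2].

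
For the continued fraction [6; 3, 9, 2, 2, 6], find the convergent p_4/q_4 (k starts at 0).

923/146

Using pₖ = aₖpₖ₋₁ + pₖ₋₂, qₖ = aₖqₖ₋₁ + qₖ₋₂ (with p₋₁=1, p₋₂=0, q₋₁=0, q₋₂=1):
  k=0: a=6, p=6, q=1
  k=1: a=3, p=19, q=3
  k=2: a=9, p=177, q=28
  k=3: a=2, p=373, q=59
  k=4: a=2, p=923, q=146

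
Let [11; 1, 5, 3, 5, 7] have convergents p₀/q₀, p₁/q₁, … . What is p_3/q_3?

Using pₖ = aₖpₖ₋₁ + pₖ₋₂, qₖ = aₖqₖ₋₁ + qₖ₋₂ (with p₋₁=1, p₋₂=0, q₋₁=0, q₋₂=1):
  k=0: a=11, p=11, q=1
  k=1: a=1, p=12, q=1
  k=2: a=5, p=71, q=6
  k=3: a=3, p=225, q=19

225/19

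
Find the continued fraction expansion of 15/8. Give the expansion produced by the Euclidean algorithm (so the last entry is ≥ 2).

15 = 1×8 + 7
8 = 1×7 + 1
7 = 7×1 + 0  (stop)
So 15/8 = [1; 1, 7].

[1; 1, 7]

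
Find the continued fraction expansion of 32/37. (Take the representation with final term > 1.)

32 = 0·37 + 32
37 = 1·32 + 5
32 = 6·5 + 2
5 = 2·2 + 1
2 = 2·1 + 0  (stop)
So 32/37 = [0; 1, 6, 2, 2].

[0; 1, 6, 2, 2]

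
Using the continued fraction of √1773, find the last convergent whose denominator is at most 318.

√1773 = [42; 9, 2, 1, 8, 1, 2, 9, 84, …] (period length 8).
Convergents:
  p_0/q_0 = 42/1
  p_1/q_1 = 379/9
  p_2/q_2 = 800/19
  p_3/q_3 = 1179/28
  p_4/q_4 = 10232/243
  p_5/q_5 = 11411/271
  p_6/q_6 = 33054/785
q_5 = 271 ≤ 318 < 785 = q_6, so the answer is 11411/271.

11411/271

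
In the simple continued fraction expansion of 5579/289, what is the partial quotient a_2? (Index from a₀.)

3

5579 = 19·289 + 88   →  a_0 = 19
289 = 3·88 + 25   →  a_1 = 3
88 = 3·25 + 13   →  a_2 = 3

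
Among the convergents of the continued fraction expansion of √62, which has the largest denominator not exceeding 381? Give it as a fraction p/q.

√62 = [7; 1, 6, 1, 14, …] (period length 4).
Convergents:
  p_0/q_0 = 7/1
  p_1/q_1 = 8/1
  p_2/q_2 = 55/7
  p_3/q_3 = 63/8
  p_4/q_4 = 937/119
  p_5/q_5 = 1000/127
  p_6/q_6 = 6937/881
q_5 = 127 ≤ 381 < 881 = q_6, so the answer is 1000/127.

1000/127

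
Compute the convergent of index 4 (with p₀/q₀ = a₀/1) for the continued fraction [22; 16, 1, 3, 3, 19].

Using pₖ = aₖpₖ₋₁ + pₖ₋₂, qₖ = aₖqₖ₋₁ + qₖ₋₂ (with p₋₁=1, p₋₂=0, q₋₁=0, q₋₂=1):
  k=0: a=22, p=22, q=1
  k=1: a=16, p=353, q=16
  k=2: a=1, p=375, q=17
  k=3: a=3, p=1478, q=67
  k=4: a=3, p=4809, q=218

4809/218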